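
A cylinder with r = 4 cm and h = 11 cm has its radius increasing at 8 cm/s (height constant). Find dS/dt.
304π cm²/s

S = 2πrh + 2πr² (lateral + bases)
dS/dt = (2πh + 4πr)·dr/dt = (2π·11 + 4π·4)·8
= 304π cm²/s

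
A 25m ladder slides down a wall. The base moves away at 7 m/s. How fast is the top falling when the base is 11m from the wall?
11√14/12 ≈ 3.43 m/s

x² + y² = 25²
2x·dx/dt + 2y·dy/dt = 0
dy/dt = -x/y · dx/dt = -11/(6√14) · 7 = -11√14/12 m/s
The top is descending at 11√14/12 ≈ 3.43 m/s.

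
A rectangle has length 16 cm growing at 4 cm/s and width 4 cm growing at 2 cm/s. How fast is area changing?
48 cm²/s

A = lw
dA/dt = w·dl/dt + l·dw/dt = 4·4 + 16·2 = 48 cm²/s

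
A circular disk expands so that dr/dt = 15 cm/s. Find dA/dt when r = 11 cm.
330π cm²/s

A = πr²
dA/dt = 2πr · dr/dt = 2π(11)(15) = 330π cm²/s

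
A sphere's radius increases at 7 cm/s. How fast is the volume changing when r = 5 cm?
700π cm³/s

V = (4/3)πr³
dV/dt = dV/dr · dr/dt = 4πr² · 7
At r = 5: dV/dt = 700π cm³/s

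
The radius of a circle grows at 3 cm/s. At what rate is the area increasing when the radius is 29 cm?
174π cm²/s

A = πr²
dA/dt = 2πr · dr/dt = 2π(29)(3) = 174π cm²/s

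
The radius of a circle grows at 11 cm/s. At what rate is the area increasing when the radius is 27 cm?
594π cm²/s

A = πr²
dA/dt = 2πr · dr/dt = 2π(27)(11) = 594π cm²/s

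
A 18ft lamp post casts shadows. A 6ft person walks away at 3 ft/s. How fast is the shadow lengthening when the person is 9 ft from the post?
3/2 ft/s

By similar triangles: 18/(x+s) = 6/s
Solving: s = 6x/12
ds/dt = 6/12 · dx/dt = 1/2 · 3 = 3/2 ft/s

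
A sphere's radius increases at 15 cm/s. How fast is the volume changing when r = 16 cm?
15360π cm³/s

V = (4/3)πr³
dV/dt = dV/dr · dr/dt = 4πr² · 15
At r = 16: dV/dt = 15360π cm³/s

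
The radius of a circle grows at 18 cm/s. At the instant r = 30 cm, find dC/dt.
36π cm/s

C = 2πr
dC/dt = 2π · dr/dt = 2π · 18 = 36π cm/s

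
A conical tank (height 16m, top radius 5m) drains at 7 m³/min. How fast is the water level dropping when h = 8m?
28/(25π) ≈ 0.3565 m/min

r/h = 5/16, so r = (5/16)h
V = (1/3)πr²h = (1/3)π((5/16)h)²h = (25/768)πh³
dV/dh = (25/256)πh²
dh/dt = (dV/dt)/(dV/dh) = -7/((25/256)π·8²) = -28/(25π) m/min
The level is dropping at 28/(25π) ≈ 0.3565 m/min.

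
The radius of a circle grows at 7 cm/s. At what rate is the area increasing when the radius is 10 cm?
140π cm²/s

A = πr²
dA/dt = 2πr · dr/dt = 2π(10)(7) = 140π cm²/s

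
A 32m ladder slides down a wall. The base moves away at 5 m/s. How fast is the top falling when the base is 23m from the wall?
23√55/33 ≈ 5.169 m/s

x² + y² = 32²
2x·dx/dt + 2y·dy/dt = 0
dy/dt = -x/y · dx/dt = -23/(3√55) · 5 = -23√55/33 m/s
The top is descending at 23√55/33 ≈ 5.169 m/s.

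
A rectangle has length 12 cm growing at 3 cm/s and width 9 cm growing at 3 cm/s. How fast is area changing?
63 cm²/s

A = lw
dA/dt = w·dl/dt + l·dw/dt = 9·3 + 12·3 = 63 cm²/s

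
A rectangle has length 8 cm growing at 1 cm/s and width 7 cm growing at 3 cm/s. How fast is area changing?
31 cm²/s

A = lw
dA/dt = w·dl/dt + l·dw/dt = 7·1 + 8·3 = 31 cm²/s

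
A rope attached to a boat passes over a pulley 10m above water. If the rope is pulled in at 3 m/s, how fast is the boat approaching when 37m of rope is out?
37√141/141 ≈ 3.116 m/s

rope² = x² + 10²
x = √(37² - 10²) = 3√141
dx/dt = (rope/x) · d(rope)/dt = (37/(3√141)) · (-3) = -37√141/141 m/s
The boat approaches at 37√141/141 ≈ 3.116 m/s.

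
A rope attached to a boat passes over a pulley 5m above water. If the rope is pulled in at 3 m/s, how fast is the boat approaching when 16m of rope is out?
16√231/77 ≈ 3.158 m/s

rope² = x² + 5²
x = √(16² - 5²) = √231
dx/dt = (rope/x) · d(rope)/dt = (16/√231) · (-3) = -16√231/77 m/s
The boat approaches at 16√231/77 ≈ 3.158 m/s.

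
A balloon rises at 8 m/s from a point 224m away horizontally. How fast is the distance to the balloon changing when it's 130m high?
520√16769/16769 ≈ 4.016 m/s

z² = 224² + y²
z = √(224² + 130²) = 2√16769
dz/dt = y/z · dy/dt = 130/(2√16769) · 8 = 520√16769/16769 ≈ 4.016 m/s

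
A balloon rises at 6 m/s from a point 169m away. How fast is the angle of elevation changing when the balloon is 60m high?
0.031529 rad/s

tan(θ) = y/169
sec²(θ) · dθ/dt = (1/169) · dy/dt
dθ/dt = cos²(θ)/169 · 6 = 169/(169² + 60²) · 6
dθ/dt = 0.031529 rad/s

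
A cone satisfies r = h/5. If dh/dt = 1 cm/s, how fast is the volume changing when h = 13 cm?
169π/25 cm³/s

V = (1/3)π(h/5)²h = πh³/75
dV/dt = πh²/25 · 1
At h = 13: dV/dt = 169π/25 cm³/s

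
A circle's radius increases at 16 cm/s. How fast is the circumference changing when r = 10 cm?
32π cm/s

C = 2πr
dC/dt = 2π · dr/dt = 2π · 16 = 32π cm/s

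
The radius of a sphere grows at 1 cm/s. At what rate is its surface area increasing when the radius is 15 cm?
120π cm²/s

S = 4πr²
dS/dt = dS/dr · dr/dt = 8πr · 1
At r = 15: dS/dt = 120π cm²/s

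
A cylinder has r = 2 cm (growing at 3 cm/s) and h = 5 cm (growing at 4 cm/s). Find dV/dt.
76π cm³/s

V = πr²h
dV/dt = 2πrh·dr/dt + πr²·dh/dt
= 2π(2)(5)(3) + π(2)²(4)
= 76π cm³/s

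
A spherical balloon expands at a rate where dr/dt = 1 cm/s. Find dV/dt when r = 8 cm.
256π cm³/s

V = (4/3)πr³
dV/dt = dV/dr · dr/dt = 4πr² · 1
At r = 8: dV/dt = 256π cm³/s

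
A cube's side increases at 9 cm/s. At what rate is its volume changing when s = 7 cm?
1323 cm³/s

V = s³
dV/dt = 3s² · ds/dt = 3·7²·9 = 1323 cm³/s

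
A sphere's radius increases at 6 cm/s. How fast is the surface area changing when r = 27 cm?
1296π cm²/s

S = 4πr²
dS/dt = dS/dr · dr/dt = 8πr · 6
At r = 27: dS/dt = 1296π cm²/s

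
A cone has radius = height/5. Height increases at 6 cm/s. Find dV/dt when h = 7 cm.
294π/25 cm³/s

V = (1/3)π(h/5)²h = πh³/75
dV/dt = πh²/25 · 6
At h = 7: dV/dt = 294π/25 cm³/s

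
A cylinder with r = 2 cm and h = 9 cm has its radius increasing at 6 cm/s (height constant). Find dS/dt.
156π cm²/s

S = 2πrh + 2πr² (lateral + bases)
dS/dt = (2πh + 4πr)·dr/dt = (2π·9 + 4π·2)·6
= 156π cm²/s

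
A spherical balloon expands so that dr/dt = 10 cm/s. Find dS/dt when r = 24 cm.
1920π cm²/s

S = 4πr²
dS/dt = dS/dr · dr/dt = 8πr · 10
At r = 24: dS/dt = 1920π cm²/s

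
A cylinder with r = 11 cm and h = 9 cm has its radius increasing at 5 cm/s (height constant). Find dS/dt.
310π cm²/s

S = 2πrh + 2πr² (lateral + bases)
dS/dt = (2πh + 4πr)·dr/dt = (2π·9 + 4π·11)·5
= 310π cm²/s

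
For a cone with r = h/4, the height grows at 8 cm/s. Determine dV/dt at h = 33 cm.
1089π/2 cm³/s

V = (1/3)π(h/4)²h = πh³/48
dV/dt = πh²/16 · 8
At h = 33: dV/dt = 1089π/2 cm³/s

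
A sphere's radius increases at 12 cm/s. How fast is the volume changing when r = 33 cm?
52272π cm³/s

V = (4/3)πr³
dV/dt = dV/dr · dr/dt = 4πr² · 12
At r = 33: dV/dt = 52272π cm³/s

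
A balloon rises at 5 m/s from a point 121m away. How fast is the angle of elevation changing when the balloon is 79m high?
0.028972 rad/s

tan(θ) = y/121
sec²(θ) · dθ/dt = (1/121) · dy/dt
dθ/dt = cos²(θ)/121 · 5 = 121/(121² + 79²) · 5
dθ/dt = 0.028972 rad/s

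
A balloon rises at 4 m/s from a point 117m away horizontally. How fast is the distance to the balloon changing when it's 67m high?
134√18178/9089 ≈ 1.988 m/s

z² = 117² + y²
z = √(117² + 67²) = √18178
dz/dt = y/z · dy/dt = 67/√18178 · 4 = 134√18178/9089 ≈ 1.988 m/s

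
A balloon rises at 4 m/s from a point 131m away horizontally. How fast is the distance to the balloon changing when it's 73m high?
146√22490/11245 ≈ 1.947 m/s

z² = 131² + y²
z = √(131² + 73²) = √22490
dz/dt = y/z · dy/dt = 73/√22490 · 4 = 146√22490/11245 ≈ 1.947 m/s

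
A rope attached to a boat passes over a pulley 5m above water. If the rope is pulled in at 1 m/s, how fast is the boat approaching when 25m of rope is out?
5√6/12 ≈ 1.021 m/s

rope² = x² + 5²
x = √(25² - 5²) = 10√6
dx/dt = (rope/x) · d(rope)/dt = (25/(10√6)) · (-1) = -5√6/12 m/s
The boat approaches at 5√6/12 ≈ 1.021 m/s.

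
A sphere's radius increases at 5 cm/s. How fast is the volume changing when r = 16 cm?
5120π cm³/s

V = (4/3)πr³
dV/dt = dV/dr · dr/dt = 4πr² · 5
At r = 16: dV/dt = 5120π cm³/s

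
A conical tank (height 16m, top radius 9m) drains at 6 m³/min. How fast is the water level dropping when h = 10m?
128/(675π) ≈ 0.06036 m/min

r/h = 9/16, so r = (9/16)h
V = (1/3)πr²h = (1/3)π((9/16)h)²h = (27/256)πh³
dV/dh = (81/256)πh²
dh/dt = (dV/dt)/(dV/dh) = -6/((81/256)π·10²) = -128/(675π) m/min
The level is dropping at 128/(675π) ≈ 0.06036 m/min.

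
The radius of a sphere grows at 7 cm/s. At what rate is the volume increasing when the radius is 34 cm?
32368π cm³/s

V = (4/3)πr³
dV/dt = dV/dr · dr/dt = 4πr² · 7
At r = 34: dV/dt = 32368π cm³/s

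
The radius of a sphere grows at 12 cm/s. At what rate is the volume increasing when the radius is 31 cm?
46128π cm³/s

V = (4/3)πr³
dV/dt = dV/dr · dr/dt = 4πr² · 12
At r = 31: dV/dt = 46128π cm³/s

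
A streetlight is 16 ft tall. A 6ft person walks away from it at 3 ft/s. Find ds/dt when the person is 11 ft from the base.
9/5 ft/s

By similar triangles: 16/(x+s) = 6/s
Solving: s = 6x/10
ds/dt = 6/10 · dx/dt = 3/5 · 3 = 9/5 ft/s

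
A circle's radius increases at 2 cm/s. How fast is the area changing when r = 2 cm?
8π cm²/s

A = πr²
dA/dt = 2πr · dr/dt = 2π(2)(2) = 8π cm²/s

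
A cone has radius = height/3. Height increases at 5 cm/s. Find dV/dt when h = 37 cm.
6845π/9 cm³/s

V = (1/3)π(h/3)²h = πh³/27
dV/dt = πh²/9 · 5
At h = 37: dV/dt = 6845π/9 cm³/s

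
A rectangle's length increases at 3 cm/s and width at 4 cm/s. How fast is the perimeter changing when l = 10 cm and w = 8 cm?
14 cm/s

P = 2(l + w)
dP/dt = 2(dl/dt + dw/dt) = 2(3 + 4) = 14 cm/s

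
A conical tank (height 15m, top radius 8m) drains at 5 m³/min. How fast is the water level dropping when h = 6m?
125/(256π) ≈ 0.1554 m/min

r/h = 8/15, so r = (8/15)h
V = (1/3)πr²h = (1/3)π((8/15)h)²h = (64/675)πh³
dV/dh = (64/225)πh²
dh/dt = (dV/dt)/(dV/dh) = -5/((64/225)π·6²) = -125/(256π) m/min
The level is dropping at 125/(256π) ≈ 0.1554 m/min.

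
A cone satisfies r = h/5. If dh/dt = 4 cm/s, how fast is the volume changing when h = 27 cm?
2916π/25 cm³/s

V = (1/3)π(h/5)²h = πh³/75
dV/dt = πh²/25 · 4
At h = 27: dV/dt = 2916π/25 cm³/s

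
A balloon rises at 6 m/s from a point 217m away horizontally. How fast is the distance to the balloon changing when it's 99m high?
297√56890/28445 ≈ 2.49 m/s

z² = 217² + y²
z = √(217² + 99²) = √56890
dz/dt = y/z · dy/dt = 99/√56890 · 6 = 297√56890/28445 ≈ 2.49 m/s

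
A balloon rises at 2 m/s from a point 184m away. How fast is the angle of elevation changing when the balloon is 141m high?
0.006848 rad/s

tan(θ) = y/184
sec²(θ) · dθ/dt = (1/184) · dy/dt
dθ/dt = cos²(θ)/184 · 2 = 184/(184² + 141²) · 2
dθ/dt = 0.006848 rad/s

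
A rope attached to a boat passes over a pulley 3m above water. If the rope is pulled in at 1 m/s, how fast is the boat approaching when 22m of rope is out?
22√19/95 ≈ 1.009 m/s

rope² = x² + 3²
x = √(22² - 3²) = 5√19
dx/dt = (rope/x) · d(rope)/dt = (22/(5√19)) · (-1) = -22√19/95 m/s
The boat approaches at 22√19/95 ≈ 1.009 m/s.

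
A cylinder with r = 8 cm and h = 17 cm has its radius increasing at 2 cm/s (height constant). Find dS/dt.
132π cm²/s

S = 2πrh + 2πr² (lateral + bases)
dS/dt = (2πh + 4πr)·dr/dt = (2π·17 + 4π·8)·2
= 132π cm²/s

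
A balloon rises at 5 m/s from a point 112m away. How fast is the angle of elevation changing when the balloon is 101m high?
0.024621 rad/s

tan(θ) = y/112
sec²(θ) · dθ/dt = (1/112) · dy/dt
dθ/dt = cos²(θ)/112 · 5 = 112/(112² + 101²) · 5
dθ/dt = 0.024621 rad/s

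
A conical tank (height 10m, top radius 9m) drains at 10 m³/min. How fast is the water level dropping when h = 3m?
1000/(729π) ≈ 0.4366 m/min

r/h = 9/10, so r = (9/10)h
V = (1/3)πr²h = (1/3)π((9/10)h)²h = (27/100)πh³
dV/dh = (81/100)πh²
dh/dt = (dV/dt)/(dV/dh) = -10/((81/100)π·3²) = -1000/(729π) m/min
The level is dropping at 1000/(729π) ≈ 0.4366 m/min.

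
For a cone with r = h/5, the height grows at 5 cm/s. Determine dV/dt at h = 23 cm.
529π/5 cm³/s

V = (1/3)π(h/5)²h = πh³/75
dV/dt = πh²/25 · 5
At h = 23: dV/dt = 529π/5 cm³/s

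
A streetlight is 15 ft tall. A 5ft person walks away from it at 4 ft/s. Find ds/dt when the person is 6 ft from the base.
2 ft/s

By similar triangles: 15/(x+s) = 5/s
Solving: s = 5x/10
ds/dt = 5/10 · dx/dt = 1/2 · 4 = 2 ft/s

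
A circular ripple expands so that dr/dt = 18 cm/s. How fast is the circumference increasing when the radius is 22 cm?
36π cm/s

C = 2πr
dC/dt = 2π · dr/dt = 2π · 18 = 36π cm/s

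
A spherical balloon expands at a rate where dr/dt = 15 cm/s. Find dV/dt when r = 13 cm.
10140π cm³/s

V = (4/3)πr³
dV/dt = dV/dr · dr/dt = 4πr² · 15
At r = 13: dV/dt = 10140π cm³/s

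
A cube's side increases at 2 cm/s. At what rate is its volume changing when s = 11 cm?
726 cm³/s

V = s³
dV/dt = 3s² · ds/dt = 3·11²·2 = 726 cm³/s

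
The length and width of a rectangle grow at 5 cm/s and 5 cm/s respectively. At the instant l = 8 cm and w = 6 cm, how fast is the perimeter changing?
20 cm/s

P = 2(l + w)
dP/dt = 2(dl/dt + dw/dt) = 2(5 + 5) = 20 cm/s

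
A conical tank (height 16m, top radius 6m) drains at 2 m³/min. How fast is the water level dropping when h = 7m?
128/(441π) ≈ 0.09239 m/min

r/h = 6/16, so r = (3/8)h
V = (1/3)πr²h = (1/3)π((3/8)h)²h = (3/64)πh³
dV/dh = (9/64)πh²
dh/dt = (dV/dt)/(dV/dh) = -2/((9/64)π·7²) = -128/(441π) m/min
The level is dropping at 128/(441π) ≈ 0.09239 m/min.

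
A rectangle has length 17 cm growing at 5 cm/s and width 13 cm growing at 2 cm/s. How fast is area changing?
99 cm²/s

A = lw
dA/dt = w·dl/dt + l·dw/dt = 13·5 + 17·2 = 99 cm²/s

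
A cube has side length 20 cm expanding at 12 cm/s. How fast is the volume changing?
14400 cm³/s

V = s³
dV/dt = 3s² · ds/dt = 3·20²·12 = 14400 cm³/s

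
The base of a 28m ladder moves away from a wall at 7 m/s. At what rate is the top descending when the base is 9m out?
63√703/703 ≈ 2.376 m/s

x² + y² = 28²
2x·dx/dt + 2y·dy/dt = 0
dy/dt = -x/y · dx/dt = -9/√703 · 7 = -63√703/703 m/s
The top is descending at 63√703/703 ≈ 2.376 m/s.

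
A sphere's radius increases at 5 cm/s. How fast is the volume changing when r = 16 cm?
5120π cm³/s

V = (4/3)πr³
dV/dt = dV/dr · dr/dt = 4πr² · 5
At r = 16: dV/dt = 5120π cm³/s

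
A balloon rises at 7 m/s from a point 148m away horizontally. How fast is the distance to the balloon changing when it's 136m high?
238√101/505 ≈ 4.736 m/s

z² = 148² + y²
z = √(148² + 136²) = 20√101
dz/dt = y/z · dy/dt = 136/(20√101) · 7 = 238√101/505 ≈ 4.736 m/s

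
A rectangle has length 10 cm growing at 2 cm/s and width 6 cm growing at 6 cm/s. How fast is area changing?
72 cm²/s

A = lw
dA/dt = w·dl/dt + l·dw/dt = 6·2 + 10·6 = 72 cm²/s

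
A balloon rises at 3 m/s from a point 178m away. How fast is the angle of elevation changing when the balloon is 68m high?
0.014708 rad/s

tan(θ) = y/178
sec²(θ) · dθ/dt = (1/178) · dy/dt
dθ/dt = cos²(θ)/178 · 3 = 178/(178² + 68²) · 3
dθ/dt = 0.014708 rad/s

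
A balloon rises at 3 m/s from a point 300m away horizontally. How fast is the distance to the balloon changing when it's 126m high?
63√2941/2941 ≈ 1.162 m/s

z² = 300² + y²
z = √(300² + 126²) = 6√2941
dz/dt = y/z · dy/dt = 126/(6√2941) · 3 = 63√2941/2941 ≈ 1.162 m/s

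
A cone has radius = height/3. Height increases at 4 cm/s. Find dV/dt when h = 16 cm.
1024π/9 cm³/s

V = (1/3)π(h/3)²h = πh³/27
dV/dt = πh²/9 · 4
At h = 16: dV/dt = 1024π/9 cm³/s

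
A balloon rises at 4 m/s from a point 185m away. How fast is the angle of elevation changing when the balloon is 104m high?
0.016429 rad/s

tan(θ) = y/185
sec²(θ) · dθ/dt = (1/185) · dy/dt
dθ/dt = cos²(θ)/185 · 4 = 185/(185² + 104²) · 4
dθ/dt = 0.016429 rad/s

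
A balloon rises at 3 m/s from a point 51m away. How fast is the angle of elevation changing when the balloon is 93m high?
0.0136 rad/s

tan(θ) = y/51
sec²(θ) · dθ/dt = (1/51) · dy/dt
dθ/dt = cos²(θ)/51 · 3 = 51/(51² + 93²) · 3
dθ/dt = 0.0136 rad/s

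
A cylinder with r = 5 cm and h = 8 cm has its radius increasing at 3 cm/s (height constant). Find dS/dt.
108π cm²/s

S = 2πrh + 2πr² (lateral + bases)
dS/dt = (2πh + 4πr)·dr/dt = (2π·8 + 4π·5)·3
= 108π cm²/s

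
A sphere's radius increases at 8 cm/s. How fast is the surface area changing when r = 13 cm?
832π cm²/s

S = 4πr²
dS/dt = dS/dr · dr/dt = 8πr · 8
At r = 13: dS/dt = 832π cm²/s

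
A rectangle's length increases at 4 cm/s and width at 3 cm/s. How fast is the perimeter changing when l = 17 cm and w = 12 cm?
14 cm/s

P = 2(l + w)
dP/dt = 2(dl/dt + dw/dt) = 2(4 + 3) = 14 cm/s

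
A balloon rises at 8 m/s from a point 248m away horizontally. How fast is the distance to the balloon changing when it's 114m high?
456√745/3725 ≈ 3.341 m/s

z² = 248² + y²
z = √(248² + 114²) = 10√745
dz/dt = y/z · dy/dt = 114/(10√745) · 8 = 456√745/3725 ≈ 3.341 m/s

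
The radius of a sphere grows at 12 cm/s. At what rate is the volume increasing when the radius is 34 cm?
55488π cm³/s

V = (4/3)πr³
dV/dt = dV/dr · dr/dt = 4πr² · 12
At r = 34: dV/dt = 55488π cm³/s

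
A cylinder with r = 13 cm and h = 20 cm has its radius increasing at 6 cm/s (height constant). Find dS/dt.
552π cm²/s

S = 2πrh + 2πr² (lateral + bases)
dS/dt = (2πh + 4πr)·dr/dt = (2π·20 + 4π·13)·6
= 552π cm²/s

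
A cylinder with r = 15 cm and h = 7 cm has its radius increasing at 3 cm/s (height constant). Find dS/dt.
222π cm²/s

S = 2πrh + 2πr² (lateral + bases)
dS/dt = (2πh + 4πr)·dr/dt = (2π·7 + 4π·15)·3
= 222π cm²/s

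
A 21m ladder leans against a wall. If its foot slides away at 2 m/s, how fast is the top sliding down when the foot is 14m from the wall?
4√5/5 ≈ 1.789 m/s

x² + y² = 21²
2x·dx/dt + 2y·dy/dt = 0
dy/dt = -x/y · dx/dt = -14/(7√5) · 2 = -4√5/5 m/s
The top is descending at 4√5/5 ≈ 1.789 m/s.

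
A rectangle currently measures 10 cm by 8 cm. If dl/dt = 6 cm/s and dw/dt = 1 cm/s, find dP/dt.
14 cm/s

P = 2(l + w)
dP/dt = 2(dl/dt + dw/dt) = 2(6 + 1) = 14 cm/s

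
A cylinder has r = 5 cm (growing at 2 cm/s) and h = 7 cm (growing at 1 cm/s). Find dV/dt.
165π cm³/s

V = πr²h
dV/dt = 2πrh·dr/dt + πr²·dh/dt
= 2π(5)(7)(2) + π(5)²(1)
= 165π cm³/s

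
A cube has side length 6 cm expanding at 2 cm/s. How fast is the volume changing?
216 cm³/s

V = s³
dV/dt = 3s² · ds/dt = 3·6²·2 = 216 cm³/s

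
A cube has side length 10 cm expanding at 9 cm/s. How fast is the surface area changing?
1080 cm²/s

A = 6s²
dA/dt = 12s · ds/dt = 12·10·9 = 1080 cm²/s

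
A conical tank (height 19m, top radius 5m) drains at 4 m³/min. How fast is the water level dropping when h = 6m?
361/(225π) ≈ 0.5107 m/min

r/h = 5/19, so r = (5/19)h
V = (1/3)πr²h = (1/3)π((5/19)h)²h = (25/1083)πh³
dV/dh = (25/361)πh²
dh/dt = (dV/dt)/(dV/dh) = -4/((25/361)π·6²) = -361/(225π) m/min
The level is dropping at 361/(225π) ≈ 0.5107 m/min.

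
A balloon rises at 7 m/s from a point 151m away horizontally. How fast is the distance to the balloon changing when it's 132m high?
924√1609/8045 ≈ 4.607 m/s

z² = 151² + y²
z = √(151² + 132²) = 5√1609
dz/dt = y/z · dy/dt = 132/(5√1609) · 7 = 924√1609/8045 ≈ 4.607 m/s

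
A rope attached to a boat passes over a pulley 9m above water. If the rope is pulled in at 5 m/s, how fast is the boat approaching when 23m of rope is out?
115√7/56 ≈ 5.433 m/s

rope² = x² + 9²
x = √(23² - 9²) = 8√7
dx/dt = (rope/x) · d(rope)/dt = (23/(8√7)) · (-5) = -115√7/56 m/s
The boat approaches at 115√7/56 ≈ 5.433 m/s.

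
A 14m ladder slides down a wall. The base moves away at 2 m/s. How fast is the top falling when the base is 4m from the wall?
4√5/15 ≈ 0.5963 m/s

x² + y² = 14²
2x·dx/dt + 2y·dy/dt = 0
dy/dt = -x/y · dx/dt = -4/(6√5) · 2 = -4√5/15 m/s
The top is descending at 4√5/15 ≈ 0.5963 m/s.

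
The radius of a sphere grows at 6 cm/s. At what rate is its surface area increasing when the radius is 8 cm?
384π cm²/s

S = 4πr²
dS/dt = dS/dr · dr/dt = 8πr · 6
At r = 8: dS/dt = 384π cm²/s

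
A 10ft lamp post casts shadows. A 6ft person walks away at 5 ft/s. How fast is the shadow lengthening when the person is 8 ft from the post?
15/2 ft/s

By similar triangles: 10/(x+s) = 6/s
Solving: s = 6x/4
ds/dt = 6/4 · dx/dt = 3/2 · 5 = 15/2 ft/s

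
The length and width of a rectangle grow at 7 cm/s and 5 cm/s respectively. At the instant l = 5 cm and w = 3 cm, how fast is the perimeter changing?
24 cm/s

P = 2(l + w)
dP/dt = 2(dl/dt + dw/dt) = 2(7 + 5) = 24 cm/s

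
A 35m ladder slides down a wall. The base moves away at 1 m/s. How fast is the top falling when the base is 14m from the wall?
2√21/21 ≈ 0.4364 m/s

x² + y² = 35²
2x·dx/dt + 2y·dy/dt = 0
dy/dt = -x/y · dx/dt = -14/(7√21) · 1 = -2√21/21 m/s
The top is descending at 2√21/21 ≈ 0.4364 m/s.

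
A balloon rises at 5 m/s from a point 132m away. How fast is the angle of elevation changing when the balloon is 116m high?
0.021373 rad/s

tan(θ) = y/132
sec²(θ) · dθ/dt = (1/132) · dy/dt
dθ/dt = cos²(θ)/132 · 5 = 132/(132² + 116²) · 5
dθ/dt = 0.021373 rad/s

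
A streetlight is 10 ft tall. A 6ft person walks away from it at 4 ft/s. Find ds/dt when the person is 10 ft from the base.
6 ft/s

By similar triangles: 10/(x+s) = 6/s
Solving: s = 6x/4
ds/dt = 6/4 · dx/dt = 3/2 · 4 = 6 ft/s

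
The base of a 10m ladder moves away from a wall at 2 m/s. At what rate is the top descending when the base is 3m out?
6√91/91 ≈ 0.629 m/s

x² + y² = 10²
2x·dx/dt + 2y·dy/dt = 0
dy/dt = -x/y · dx/dt = -3/√91 · 2 = -6√91/91 m/s
The top is descending at 6√91/91 ≈ 0.629 m/s.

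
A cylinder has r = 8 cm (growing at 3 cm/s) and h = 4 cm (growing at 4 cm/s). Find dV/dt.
448π cm³/s

V = πr²h
dV/dt = 2πrh·dr/dt + πr²·dh/dt
= 2π(8)(4)(3) + π(8)²(4)
= 448π cm³/s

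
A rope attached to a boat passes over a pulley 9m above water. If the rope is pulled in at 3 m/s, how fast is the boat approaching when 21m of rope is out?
21√10/20 ≈ 3.32 m/s

rope² = x² + 9²
x = √(21² - 9²) = 6√10
dx/dt = (rope/x) · d(rope)/dt = (21/(6√10)) · (-3) = -21√10/20 m/s
The boat approaches at 21√10/20 ≈ 3.32 m/s.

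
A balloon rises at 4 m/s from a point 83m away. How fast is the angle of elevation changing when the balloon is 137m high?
0.012939 rad/s

tan(θ) = y/83
sec²(θ) · dθ/dt = (1/83) · dy/dt
dθ/dt = cos²(θ)/83 · 4 = 83/(83² + 137²) · 4
dθ/dt = 0.012939 rad/s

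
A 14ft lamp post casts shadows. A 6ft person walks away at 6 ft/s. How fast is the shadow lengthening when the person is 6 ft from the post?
9/2 ft/s

By similar triangles: 14/(x+s) = 6/s
Solving: s = 6x/8
ds/dt = 6/8 · dx/dt = 3/4 · 6 = 9/2 ft/s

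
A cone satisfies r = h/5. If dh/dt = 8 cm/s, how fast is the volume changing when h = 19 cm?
2888π/25 cm³/s

V = (1/3)π(h/5)²h = πh³/75
dV/dt = πh²/25 · 8
At h = 19: dV/dt = 2888π/25 cm³/s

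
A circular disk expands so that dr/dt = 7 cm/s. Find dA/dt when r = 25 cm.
350π cm²/s

A = πr²
dA/dt = 2πr · dr/dt = 2π(25)(7) = 350π cm²/s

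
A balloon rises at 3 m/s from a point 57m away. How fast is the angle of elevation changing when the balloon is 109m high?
0.011302 rad/s

tan(θ) = y/57
sec²(θ) · dθ/dt = (1/57) · dy/dt
dθ/dt = cos²(θ)/57 · 3 = 57/(57² + 109²) · 3
dθ/dt = 0.011302 rad/s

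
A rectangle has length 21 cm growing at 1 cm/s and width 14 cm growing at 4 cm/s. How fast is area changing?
98 cm²/s

A = lw
dA/dt = w·dl/dt + l·dw/dt = 14·1 + 21·4 = 98 cm²/s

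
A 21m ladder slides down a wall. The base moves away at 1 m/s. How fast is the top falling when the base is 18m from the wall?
6√13/13 ≈ 1.664 m/s

x² + y² = 21²
2x·dx/dt + 2y·dy/dt = 0
dy/dt = -x/y · dx/dt = -18/(3√13) · 1 = -6√13/13 m/s
The top is descending at 6√13/13 ≈ 1.664 m/s.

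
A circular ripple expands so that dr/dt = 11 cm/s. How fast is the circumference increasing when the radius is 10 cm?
22π cm/s

C = 2πr
dC/dt = 2π · dr/dt = 2π · 11 = 22π cm/s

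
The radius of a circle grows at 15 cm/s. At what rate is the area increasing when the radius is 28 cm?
840π cm²/s

A = πr²
dA/dt = 2πr · dr/dt = 2π(28)(15) = 840π cm²/s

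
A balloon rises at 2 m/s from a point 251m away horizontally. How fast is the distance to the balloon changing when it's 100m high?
200√73001/73001 ≈ 0.7402 m/s

z² = 251² + y²
z = √(251² + 100²) = √73001
dz/dt = y/z · dy/dt = 100/√73001 · 2 = 200√73001/73001 ≈ 0.7402 m/s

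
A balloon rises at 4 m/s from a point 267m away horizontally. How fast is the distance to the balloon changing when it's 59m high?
118√74770/37385 ≈ 0.8631 m/s

z² = 267² + y²
z = √(267² + 59²) = √74770
dz/dt = y/z · dy/dt = 59/√74770 · 4 = 118√74770/37385 ≈ 0.8631 m/s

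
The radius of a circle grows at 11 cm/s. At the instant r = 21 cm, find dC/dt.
22π cm/s

C = 2πr
dC/dt = 2π · dr/dt = 2π · 11 = 22π cm/s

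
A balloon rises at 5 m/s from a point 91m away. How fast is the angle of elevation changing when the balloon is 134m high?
0.017342 rad/s

tan(θ) = y/91
sec²(θ) · dθ/dt = (1/91) · dy/dt
dθ/dt = cos²(θ)/91 · 5 = 91/(91² + 134²) · 5
dθ/dt = 0.017342 rad/s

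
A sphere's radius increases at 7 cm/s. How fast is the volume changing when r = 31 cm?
26908π cm³/s

V = (4/3)πr³
dV/dt = dV/dr · dr/dt = 4πr² · 7
At r = 31: dV/dt = 26908π cm³/s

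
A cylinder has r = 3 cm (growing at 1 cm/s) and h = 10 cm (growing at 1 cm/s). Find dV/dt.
69π cm³/s

V = πr²h
dV/dt = 2πrh·dr/dt + πr²·dh/dt
= 2π(3)(10)(1) + π(3)²(1)
= 69π cm³/s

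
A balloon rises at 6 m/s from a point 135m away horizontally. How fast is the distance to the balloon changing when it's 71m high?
213√23266/11633 ≈ 2.793 m/s

z² = 135² + y²
z = √(135² + 71²) = √23266
dz/dt = y/z · dy/dt = 71/√23266 · 6 = 213√23266/11633 ≈ 2.793 m/s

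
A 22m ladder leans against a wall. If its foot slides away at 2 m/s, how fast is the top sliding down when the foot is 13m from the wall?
26√35/105 ≈ 1.465 m/s

x² + y² = 22²
2x·dx/dt + 2y·dy/dt = 0
dy/dt = -x/y · dx/dt = -13/(3√35) · 2 = -26√35/105 m/s
The top is descending at 26√35/105 ≈ 1.465 m/s.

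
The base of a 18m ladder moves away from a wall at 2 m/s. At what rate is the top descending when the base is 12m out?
4√5/5 ≈ 1.789 m/s

x² + y² = 18²
2x·dx/dt + 2y·dy/dt = 0
dy/dt = -x/y · dx/dt = -12/(6√5) · 2 = -4√5/5 m/s
The top is descending at 4√5/5 ≈ 1.789 m/s.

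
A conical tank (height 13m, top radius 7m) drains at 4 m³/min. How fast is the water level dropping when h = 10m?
169/(1225π) ≈ 0.04391 m/min

r/h = 7/13, so r = (7/13)h
V = (1/3)πr²h = (1/3)π((7/13)h)²h = (49/507)πh³
dV/dh = (49/169)πh²
dh/dt = (dV/dt)/(dV/dh) = -4/((49/169)π·10²) = -169/(1225π) m/min
The level is dropping at 169/(1225π) ≈ 0.04391 m/min.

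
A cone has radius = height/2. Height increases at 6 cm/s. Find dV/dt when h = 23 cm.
1587π/2 cm³/s

V = (1/3)π(h/2)²h = πh³/12
dV/dt = πh²/4 · 6
At h = 23: dV/dt = 1587π/2 cm³/s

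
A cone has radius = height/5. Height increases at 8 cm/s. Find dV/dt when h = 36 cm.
10368π/25 cm³/s

V = (1/3)π(h/5)²h = πh³/75
dV/dt = πh²/25 · 8
At h = 36: dV/dt = 10368π/25 cm³/s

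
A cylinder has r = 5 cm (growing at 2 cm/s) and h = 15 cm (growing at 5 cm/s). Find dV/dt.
425π cm³/s

V = πr²h
dV/dt = 2πrh·dr/dt + πr²·dh/dt
= 2π(5)(15)(2) + π(5)²(5)
= 425π cm³/s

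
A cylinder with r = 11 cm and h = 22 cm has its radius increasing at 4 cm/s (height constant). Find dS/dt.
352π cm²/s

S = 2πrh + 2πr² (lateral + bases)
dS/dt = (2πh + 4πr)·dr/dt = (2π·22 + 4π·11)·4
= 352π cm²/s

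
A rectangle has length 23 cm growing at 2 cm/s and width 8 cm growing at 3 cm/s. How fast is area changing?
85 cm²/s

A = lw
dA/dt = w·dl/dt + l·dw/dt = 8·2 + 23·3 = 85 cm²/s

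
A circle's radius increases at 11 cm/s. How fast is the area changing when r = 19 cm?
418π cm²/s

A = πr²
dA/dt = 2πr · dr/dt = 2π(19)(11) = 418π cm²/s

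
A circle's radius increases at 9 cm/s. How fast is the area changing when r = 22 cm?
396π cm²/s

A = πr²
dA/dt = 2πr · dr/dt = 2π(22)(9) = 396π cm²/s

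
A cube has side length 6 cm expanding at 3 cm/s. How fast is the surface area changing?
216 cm²/s

A = 6s²
dA/dt = 12s · ds/dt = 12·6·3 = 216 cm²/s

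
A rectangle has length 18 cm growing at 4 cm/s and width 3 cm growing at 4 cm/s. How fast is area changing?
84 cm²/s

A = lw
dA/dt = w·dl/dt + l·dw/dt = 3·4 + 18·4 = 84 cm²/s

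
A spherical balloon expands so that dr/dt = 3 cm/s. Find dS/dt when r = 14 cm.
336π cm²/s

S = 4πr²
dS/dt = dS/dr · dr/dt = 8πr · 3
At r = 14: dS/dt = 336π cm²/s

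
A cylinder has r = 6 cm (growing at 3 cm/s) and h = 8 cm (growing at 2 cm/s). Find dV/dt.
360π cm³/s

V = πr²h
dV/dt = 2πrh·dr/dt + πr²·dh/dt
= 2π(6)(8)(3) + π(6)²(2)
= 360π cm³/s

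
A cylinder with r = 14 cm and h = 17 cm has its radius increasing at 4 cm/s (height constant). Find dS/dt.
360π cm²/s

S = 2πrh + 2πr² (lateral + bases)
dS/dt = (2πh + 4πr)·dr/dt = (2π·17 + 4π·14)·4
= 360π cm²/s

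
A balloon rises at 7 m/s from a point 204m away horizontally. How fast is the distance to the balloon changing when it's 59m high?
413√45097/45097 ≈ 1.945 m/s

z² = 204² + y²
z = √(204² + 59²) = √45097
dz/dt = y/z · dy/dt = 59/√45097 · 7 = 413√45097/45097 ≈ 1.945 m/s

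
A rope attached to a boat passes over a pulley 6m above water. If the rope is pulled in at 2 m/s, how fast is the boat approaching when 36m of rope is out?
12√35/35 ≈ 2.028 m/s

rope² = x² + 6²
x = √(36² - 6²) = 6√35
dx/dt = (rope/x) · d(rope)/dt = (36/(6√35)) · (-2) = -12√35/35 m/s
The boat approaches at 12√35/35 ≈ 2.028 m/s.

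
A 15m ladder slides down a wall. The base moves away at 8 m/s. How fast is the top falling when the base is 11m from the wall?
22√26/13 ≈ 8.629 m/s

x² + y² = 15²
2x·dx/dt + 2y·dy/dt = 0
dy/dt = -x/y · dx/dt = -11/(2√26) · 8 = -22√26/13 m/s
The top is descending at 22√26/13 ≈ 8.629 m/s.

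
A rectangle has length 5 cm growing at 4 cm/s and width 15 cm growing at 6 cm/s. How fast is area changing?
90 cm²/s

A = lw
dA/dt = w·dl/dt + l·dw/dt = 15·4 + 5·6 = 90 cm²/s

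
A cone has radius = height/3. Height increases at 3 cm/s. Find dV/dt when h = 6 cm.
12π cm³/s

V = (1/3)π(h/3)²h = πh³/27
dV/dt = πh²/9 · 3
At h = 6: dV/dt = 12π cm³/s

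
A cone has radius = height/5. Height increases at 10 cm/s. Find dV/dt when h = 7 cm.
98π/5 cm³/s

V = (1/3)π(h/5)²h = πh³/75
dV/dt = πh²/25 · 10
At h = 7: dV/dt = 98π/5 cm³/s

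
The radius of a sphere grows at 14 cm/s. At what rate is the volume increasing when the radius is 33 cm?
60984π cm³/s

V = (4/3)πr³
dV/dt = dV/dr · dr/dt = 4πr² · 14
At r = 33: dV/dt = 60984π cm³/s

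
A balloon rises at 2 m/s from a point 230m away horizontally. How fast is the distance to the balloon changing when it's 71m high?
142√57941/57941 ≈ 0.5899 m/s

z² = 230² + y²
z = √(230² + 71²) = √57941
dz/dt = y/z · dy/dt = 71/√57941 · 2 = 142√57941/57941 ≈ 0.5899 m/s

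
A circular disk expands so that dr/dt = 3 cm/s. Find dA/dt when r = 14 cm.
84π cm²/s

A = πr²
dA/dt = 2πr · dr/dt = 2π(14)(3) = 84π cm²/s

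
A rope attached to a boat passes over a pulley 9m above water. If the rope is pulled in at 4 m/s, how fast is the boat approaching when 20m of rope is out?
80√319/319 ≈ 4.479 m/s

rope² = x² + 9²
x = √(20² - 9²) = √319
dx/dt = (rope/x) · d(rope)/dt = (20/√319) · (-4) = -80√319/319 m/s
The boat approaches at 80√319/319 ≈ 4.479 m/s.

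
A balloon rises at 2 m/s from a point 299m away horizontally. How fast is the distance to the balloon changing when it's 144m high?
288√110137/110137 ≈ 0.8678 m/s

z² = 299² + y²
z = √(299² + 144²) = √110137
dz/dt = y/z · dy/dt = 144/√110137 · 2 = 288√110137/110137 ≈ 0.8678 m/s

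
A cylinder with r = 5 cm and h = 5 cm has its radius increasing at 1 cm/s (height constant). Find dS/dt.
30π cm²/s

S = 2πrh + 2πr² (lateral + bases)
dS/dt = (2πh + 4πr)·dr/dt = (2π·5 + 4π·5)·1
= 30π cm²/s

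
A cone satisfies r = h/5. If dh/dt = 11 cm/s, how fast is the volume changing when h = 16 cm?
2816π/25 cm³/s

V = (1/3)π(h/5)²h = πh³/75
dV/dt = πh²/25 · 11
At h = 16: dV/dt = 2816π/25 cm³/s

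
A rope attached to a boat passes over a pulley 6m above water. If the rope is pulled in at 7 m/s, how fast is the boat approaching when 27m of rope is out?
9√77/11 ≈ 7.18 m/s

rope² = x² + 6²
x = √(27² - 6²) = 3√77
dx/dt = (rope/x) · d(rope)/dt = (27/(3√77)) · (-7) = -9√77/11 m/s
The boat approaches at 9√77/11 ≈ 7.18 m/s.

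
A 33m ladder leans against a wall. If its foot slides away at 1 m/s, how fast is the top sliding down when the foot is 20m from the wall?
20√689/689 ≈ 0.7619 m/s

x² + y² = 33²
2x·dx/dt + 2y·dy/dt = 0
dy/dt = -x/y · dx/dt = -20/√689 · 1 = -20√689/689 m/s
The top is descending at 20√689/689 ≈ 0.7619 m/s.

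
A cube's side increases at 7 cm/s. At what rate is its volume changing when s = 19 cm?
7581 cm³/s

V = s³
dV/dt = 3s² · ds/dt = 3·19²·7 = 7581 cm³/s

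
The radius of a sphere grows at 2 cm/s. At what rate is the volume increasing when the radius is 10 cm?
800π cm³/s

V = (4/3)πr³
dV/dt = dV/dr · dr/dt = 4πr² · 2
At r = 10: dV/dt = 800π cm³/s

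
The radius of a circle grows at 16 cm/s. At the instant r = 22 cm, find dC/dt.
32π cm/s

C = 2πr
dC/dt = 2π · dr/dt = 2π · 16 = 32π cm/s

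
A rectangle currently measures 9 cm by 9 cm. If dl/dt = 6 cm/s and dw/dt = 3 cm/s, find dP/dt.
18 cm/s

P = 2(l + w)
dP/dt = 2(dl/dt + dw/dt) = 2(6 + 3) = 18 cm/s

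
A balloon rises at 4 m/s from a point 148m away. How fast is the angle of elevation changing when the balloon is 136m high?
0.014653 rad/s

tan(θ) = y/148
sec²(θ) · dθ/dt = (1/148) · dy/dt
dθ/dt = cos²(θ)/148 · 4 = 148/(148² + 136²) · 4
dθ/dt = 0.014653 rad/s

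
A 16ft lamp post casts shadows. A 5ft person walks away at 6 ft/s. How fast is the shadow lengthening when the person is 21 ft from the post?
30/11 ft/s

By similar triangles: 16/(x+s) = 5/s
Solving: s = 5x/11
ds/dt = 5/11 · dx/dt = 5/11 · 6 = 30/11 ft/s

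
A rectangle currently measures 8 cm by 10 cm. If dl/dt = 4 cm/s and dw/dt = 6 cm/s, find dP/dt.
20 cm/s

P = 2(l + w)
dP/dt = 2(dl/dt + dw/dt) = 2(4 + 6) = 20 cm/s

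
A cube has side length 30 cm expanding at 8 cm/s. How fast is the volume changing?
21600 cm³/s

V = s³
dV/dt = 3s² · ds/dt = 3·30²·8 = 21600 cm³/s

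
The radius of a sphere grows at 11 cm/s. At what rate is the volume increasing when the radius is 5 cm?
1100π cm³/s

V = (4/3)πr³
dV/dt = dV/dr · dr/dt = 4πr² · 11
At r = 5: dV/dt = 1100π cm³/s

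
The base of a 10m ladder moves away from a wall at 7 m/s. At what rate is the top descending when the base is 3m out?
3√91/13 ≈ 2.201 m/s

x² + y² = 10²
2x·dx/dt + 2y·dy/dt = 0
dy/dt = -x/y · dx/dt = -3/√91 · 7 = -3√91/13 m/s
The top is descending at 3√91/13 ≈ 2.201 m/s.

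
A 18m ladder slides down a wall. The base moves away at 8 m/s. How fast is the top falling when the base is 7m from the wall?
56√11/55 ≈ 3.377 m/s

x² + y² = 18²
2x·dx/dt + 2y·dy/dt = 0
dy/dt = -x/y · dx/dt = -7/(5√11) · 8 = -56√11/55 m/s
The top is descending at 56√11/55 ≈ 3.377 m/s.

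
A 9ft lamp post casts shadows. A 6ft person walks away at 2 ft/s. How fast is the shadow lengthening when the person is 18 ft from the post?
4 ft/s

By similar triangles: 9/(x+s) = 6/s
Solving: s = 6x/3
ds/dt = 6/3 · dx/dt = 2 · 2 = 4 ft/s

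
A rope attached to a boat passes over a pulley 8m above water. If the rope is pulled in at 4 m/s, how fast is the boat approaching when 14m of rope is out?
28√33/33 ≈ 4.874 m/s

rope² = x² + 8²
x = √(14² - 8²) = 2√33
dx/dt = (rope/x) · d(rope)/dt = (14/(2√33)) · (-4) = -28√33/33 m/s
The boat approaches at 28√33/33 ≈ 4.874 m/s.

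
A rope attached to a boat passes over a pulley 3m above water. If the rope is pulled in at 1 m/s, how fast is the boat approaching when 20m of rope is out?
20√391/391 ≈ 1.011 m/s

rope² = x² + 3²
x = √(20² - 3²) = √391
dx/dt = (rope/x) · d(rope)/dt = (20/√391) · (-1) = -20√391/391 m/s
The boat approaches at 20√391/391 ≈ 1.011 m/s.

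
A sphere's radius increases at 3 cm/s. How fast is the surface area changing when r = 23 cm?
552π cm²/s

S = 4πr²
dS/dt = dS/dr · dr/dt = 8πr · 3
At r = 23: dS/dt = 552π cm²/s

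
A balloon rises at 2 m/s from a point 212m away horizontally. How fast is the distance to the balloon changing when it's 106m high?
2√5/5 ≈ 0.8944 m/s

z² = 212² + y²
z = √(212² + 106²) = 106√5
dz/dt = y/z · dy/dt = 106/(106√5) · 2 = 2√5/5 ≈ 0.8944 m/s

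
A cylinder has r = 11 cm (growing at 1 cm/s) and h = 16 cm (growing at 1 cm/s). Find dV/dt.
473π cm³/s

V = πr²h
dV/dt = 2πrh·dr/dt + πr²·dh/dt
= 2π(11)(16)(1) + π(11)²(1)
= 473π cm³/s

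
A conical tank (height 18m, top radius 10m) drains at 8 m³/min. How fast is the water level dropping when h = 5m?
648/(625π) ≈ 0.33 m/min

r/h = 10/18, so r = (5/9)h
V = (1/3)πr²h = (1/3)π((5/9)h)²h = (25/243)πh³
dV/dh = (25/81)πh²
dh/dt = (dV/dt)/(dV/dh) = -8/((25/81)π·5²) = -648/(625π) m/min
The level is dropping at 648/(625π) ≈ 0.33 m/min.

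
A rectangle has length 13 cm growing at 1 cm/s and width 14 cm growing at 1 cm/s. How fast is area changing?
27 cm²/s

A = lw
dA/dt = w·dl/dt + l·dw/dt = 14·1 + 13·1 = 27 cm²/s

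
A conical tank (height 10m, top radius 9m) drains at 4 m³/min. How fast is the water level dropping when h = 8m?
25/(324π) ≈ 0.02456 m/min

r/h = 9/10, so r = (9/10)h
V = (1/3)πr²h = (1/3)π((9/10)h)²h = (27/100)πh³
dV/dh = (81/100)πh²
dh/dt = (dV/dt)/(dV/dh) = -4/((81/100)π·8²) = -25/(324π) m/min
The level is dropping at 25/(324π) ≈ 0.02456 m/min.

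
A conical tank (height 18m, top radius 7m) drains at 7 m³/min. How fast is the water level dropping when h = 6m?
9/(7π) ≈ 0.4093 m/min

r/h = 7/18, so r = (7/18)h
V = (1/3)πr²h = (1/3)π((7/18)h)²h = (49/972)πh³
dV/dh = (49/324)πh²
dh/dt = (dV/dt)/(dV/dh) = -7/((49/324)π·6²) = -9/(7π) m/min
The level is dropping at 9/(7π) ≈ 0.4093 m/min.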